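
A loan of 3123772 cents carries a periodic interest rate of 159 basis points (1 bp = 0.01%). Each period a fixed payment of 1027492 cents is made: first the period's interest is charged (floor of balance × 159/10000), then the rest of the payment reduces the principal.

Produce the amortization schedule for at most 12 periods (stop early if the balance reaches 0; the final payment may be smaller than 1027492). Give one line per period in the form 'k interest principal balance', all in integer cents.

1. interest=⌊3123772·159/10000⌋=49667; principal=1027492-49667=977825; balance=3123772-977825=2145947
2. interest=⌊2145947·159/10000⌋=34120; principal=1027492-34120=993372; balance=2145947-993372=1152575
3. interest=⌊1152575·159/10000⌋=18325; principal=1027492-18325=1009167; balance=1152575-1009167=143408
4. interest=⌊143408·159/10000⌋=2280; principal=min(1027492-2280,143408)=143408; balance=143408-143408=0

1 49667 977825 2145947
2 34120 993372 1152575
3 18325 1009167 143408
4 2280 143408 0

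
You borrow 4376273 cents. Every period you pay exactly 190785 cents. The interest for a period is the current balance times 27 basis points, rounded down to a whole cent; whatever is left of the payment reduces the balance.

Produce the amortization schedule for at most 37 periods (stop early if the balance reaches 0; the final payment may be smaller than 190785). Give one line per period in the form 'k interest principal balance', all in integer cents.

1 11815 178970 4197303
2 11332 179453 4017850
3 10848 179937 3837913
4 10362 180423 3657490
5 9875 180910 3476580
6 9386 181399 3295181
7 8896 181889 3113292
8 8405 182380 2930912
9 7913 182872 2748040
10 7419 183366 2564674
11 6924 183861 2380813
12 6428 184357 2196456
13 5930 184855 2011601
14 5431 185354 1826247
15 4930 185855 1640392
16 4429 186356 1454036
17 3925 186860 1267176
18 3421 187364 1079812
19 2915 187870 891942
20 2408 188377 703565
21 1899 188886 514679
22 1389 189396 325283
23 878 189907 135376
24 365 135376 0

1. interest=⌊4376273·27/10000⌋=11815; principal=190785-11815=178970; balance=4376273-178970=4197303
2. interest=⌊4197303·27/10000⌋=11332; principal=190785-11332=179453; balance=4197303-179453=4017850
3. interest=⌊4017850·27/10000⌋=10848; principal=190785-10848=179937; balance=4017850-179937=3837913
4. interest=⌊3837913·27/10000⌋=10362; principal=190785-10362=180423; balance=3837913-180423=3657490
5. interest=⌊3657490·27/10000⌋=9875; principal=190785-9875=180910; balance=3657490-180910=3476580
6. interest=⌊3476580·27/10000⌋=9386; principal=190785-9386=181399; balance=3476580-181399=3295181
7. interest=⌊3295181·27/10000⌋=8896; principal=190785-8896=181889; balance=3295181-181889=3113292
8. interest=⌊3113292·27/10000⌋=8405; principal=190785-8405=182380; balance=3113292-182380=2930912
9. interest=⌊2930912·27/10000⌋=7913; principal=190785-7913=182872; balance=2930912-182872=2748040
10. interest=⌊2748040·27/10000⌋=7419; principal=190785-7419=183366; balance=2748040-183366=2564674
11. interest=⌊2564674·27/10000⌋=6924; principal=190785-6924=183861; balance=2564674-183861=2380813
12. interest=⌊2380813·27/10000⌋=6428; principal=190785-6428=184357; balance=2380813-184357=2196456
13. interest=⌊2196456·27/10000⌋=5930; principal=190785-5930=184855; balance=2196456-184855=2011601
14. interest=⌊2011601·27/10000⌋=5431; principal=190785-5431=185354; balance=2011601-185354=1826247
15. interest=⌊1826247·27/10000⌋=4930; principal=190785-4930=185855; balance=1826247-185855=1640392
16. interest=⌊1640392·27/10000⌋=4429; principal=190785-4429=186356; balance=1640392-186356=1454036
17. interest=⌊1454036·27/10000⌋=3925; principal=190785-3925=186860; balance=1454036-186860=1267176
18. interest=⌊1267176·27/10000⌋=3421; principal=190785-3421=187364; balance=1267176-187364=1079812
19. interest=⌊1079812·27/10000⌋=2915; principal=190785-2915=187870; balance=1079812-187870=891942
20. interest=⌊891942·27/10000⌋=2408; principal=190785-2408=188377; balance=891942-188377=703565
21. interest=⌊703565·27/10000⌋=1899; principal=190785-1899=188886; balance=703565-188886=514679
22. interest=⌊514679·27/10000⌋=1389; principal=190785-1389=189396; balance=514679-189396=325283
23. interest=⌊325283·27/10000⌋=878; principal=190785-878=189907; balance=325283-189907=135376
24. interest=⌊135376·27/10000⌋=365; principal=min(190785-365,135376)=135376; balance=135376-135376=0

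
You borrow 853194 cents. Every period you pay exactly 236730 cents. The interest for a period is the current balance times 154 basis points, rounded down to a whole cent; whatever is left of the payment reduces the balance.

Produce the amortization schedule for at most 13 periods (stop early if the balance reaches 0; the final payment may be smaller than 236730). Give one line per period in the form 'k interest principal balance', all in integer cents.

1 13139 223591 629603
2 9695 227035 402568
3 6199 230531 172037
4 2649 172037 0

1. interest=⌊853194·154/10000⌋=13139; principal=236730-13139=223591; balance=853194-223591=629603
2. interest=⌊629603·154/10000⌋=9695; principal=236730-9695=227035; balance=629603-227035=402568
3. interest=⌊402568·154/10000⌋=6199; principal=236730-6199=230531; balance=402568-230531=172037
4. interest=⌊172037·154/10000⌋=2649; principal=min(236730-2649,172037)=172037; balance=172037-172037=0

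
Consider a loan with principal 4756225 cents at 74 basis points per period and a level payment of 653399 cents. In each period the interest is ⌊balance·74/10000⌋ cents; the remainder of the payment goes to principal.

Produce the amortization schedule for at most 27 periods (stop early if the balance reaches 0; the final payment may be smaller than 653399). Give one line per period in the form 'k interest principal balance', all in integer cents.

1 35196 618203 4138022
2 30621 622778 3515244
3 26012 627387 2887857
4 21370 632029 2255828
5 16693 636706 1619122
6 11981 641418 977704
7 7235 646164 331540
8 2453 331540 0

1. interest=⌊4756225·74/10000⌋=35196; principal=653399-35196=618203; balance=4756225-618203=4138022
2. interest=⌊4138022·74/10000⌋=30621; principal=653399-30621=622778; balance=4138022-622778=3515244
3. interest=⌊3515244·74/10000⌋=26012; principal=653399-26012=627387; balance=3515244-627387=2887857
4. interest=⌊2887857·74/10000⌋=21370; principal=653399-21370=632029; balance=2887857-632029=2255828
5. interest=⌊2255828·74/10000⌋=16693; principal=653399-16693=636706; balance=2255828-636706=1619122
6. interest=⌊1619122·74/10000⌋=11981; principal=653399-11981=641418; balance=1619122-641418=977704
7. interest=⌊977704·74/10000⌋=7235; principal=653399-7235=646164; balance=977704-646164=331540
8. interest=⌊331540·74/10000⌋=2453; principal=min(653399-2453,331540)=331540; balance=331540-331540=0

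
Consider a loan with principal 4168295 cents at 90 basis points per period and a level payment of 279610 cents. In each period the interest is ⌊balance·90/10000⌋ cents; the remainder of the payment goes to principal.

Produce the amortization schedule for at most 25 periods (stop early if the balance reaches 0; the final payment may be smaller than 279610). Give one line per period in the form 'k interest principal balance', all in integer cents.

1. interest=⌊4168295·90/10000⌋=37514; principal=279610-37514=242096; balance=4168295-242096=3926199
2. interest=⌊3926199·90/10000⌋=35335; principal=279610-35335=244275; balance=3926199-244275=3681924
3. interest=⌊3681924·90/10000⌋=33137; principal=279610-33137=246473; balance=3681924-246473=3435451
4. interest=⌊3435451·90/10000⌋=30919; principal=279610-30919=248691; balance=3435451-248691=3186760
5. interest=⌊3186760·90/10000⌋=28680; principal=279610-28680=250930; balance=3186760-250930=2935830
6. interest=⌊2935830·90/10000⌋=26422; principal=279610-26422=253188; balance=2935830-253188=2682642
7. interest=⌊2682642·90/10000⌋=24143; principal=279610-24143=255467; balance=2682642-255467=2427175
8. interest=⌊2427175·90/10000⌋=21844; principal=279610-21844=257766; balance=2427175-257766=2169409
9. interest=⌊2169409·90/10000⌋=19524; principal=279610-19524=260086; balance=2169409-260086=1909323
10. interest=⌊1909323·90/10000⌋=17183; principal=279610-17183=262427; balance=1909323-262427=1646896
11. interest=⌊1646896·90/10000⌋=14822; principal=279610-14822=264788; balance=1646896-264788=1382108
12. interest=⌊1382108·90/10000⌋=12438; principal=279610-12438=267172; balance=1382108-267172=1114936
13. interest=⌊1114936·90/10000⌋=10034; principal=279610-10034=269576; balance=1114936-269576=845360
14. interest=⌊845360·90/10000⌋=7608; principal=279610-7608=272002; balance=845360-272002=573358
15. interest=⌊573358·90/10000⌋=5160; principal=279610-5160=274450; balance=573358-274450=298908
16. interest=⌊298908·90/10000⌋=2690; principal=279610-2690=276920; balance=298908-276920=21988
17. interest=⌊21988·90/10000⌋=197; principal=min(279610-197,21988)=21988; balance=21988-21988=0

1 37514 242096 3926199
2 35335 244275 3681924
3 33137 246473 3435451
4 30919 248691 3186760
5 28680 250930 2935830
6 26422 253188 2682642
7 24143 255467 2427175
8 21844 257766 2169409
9 19524 260086 1909323
10 17183 262427 1646896
11 14822 264788 1382108
12 12438 267172 1114936
13 10034 269576 845360
14 7608 272002 573358
15 5160 274450 298908
16 2690 276920 21988
17 197 21988 0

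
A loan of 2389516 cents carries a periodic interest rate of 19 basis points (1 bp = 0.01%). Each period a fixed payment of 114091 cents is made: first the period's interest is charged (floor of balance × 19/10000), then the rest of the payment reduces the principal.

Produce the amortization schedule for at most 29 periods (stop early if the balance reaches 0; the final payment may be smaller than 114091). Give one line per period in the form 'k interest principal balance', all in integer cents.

1 4540 109551 2279965
2 4331 109760 2170205
3 4123 109968 2060237
4 3914 110177 1950060
5 3705 110386 1839674
6 3495 110596 1729078
7 3285 110806 1618272
8 3074 111017 1507255
9 2863 111228 1396027
10 2652 111439 1284588
11 2440 111651 1172937
12 2228 111863 1061074
13 2016 112075 948999
14 1803 112288 836711
15 1589 112502 724209
16 1375 112716 611493
17 1161 112930 498563
18 947 113144 385419
19 732 113359 272060
20 516 113575 158485
21 301 113790 44695
22 84 44695 0

1. interest=⌊2389516·19/10000⌋=4540; principal=114091-4540=109551; balance=2389516-109551=2279965
2. interest=⌊2279965·19/10000⌋=4331; principal=114091-4331=109760; balance=2279965-109760=2170205
3. interest=⌊2170205·19/10000⌋=4123; principal=114091-4123=109968; balance=2170205-109968=2060237
4. interest=⌊2060237·19/10000⌋=3914; principal=114091-3914=110177; balance=2060237-110177=1950060
5. interest=⌊1950060·19/10000⌋=3705; principal=114091-3705=110386; balance=1950060-110386=1839674
6. interest=⌊1839674·19/10000⌋=3495; principal=114091-3495=110596; balance=1839674-110596=1729078
7. interest=⌊1729078·19/10000⌋=3285; principal=114091-3285=110806; balance=1729078-110806=1618272
8. interest=⌊1618272·19/10000⌋=3074; principal=114091-3074=111017; balance=1618272-111017=1507255
9. interest=⌊1507255·19/10000⌋=2863; principal=114091-2863=111228; balance=1507255-111228=1396027
10. interest=⌊1396027·19/10000⌋=2652; principal=114091-2652=111439; balance=1396027-111439=1284588
11. interest=⌊1284588·19/10000⌋=2440; principal=114091-2440=111651; balance=1284588-111651=1172937
12. interest=⌊1172937·19/10000⌋=2228; principal=114091-2228=111863; balance=1172937-111863=1061074
13. interest=⌊1061074·19/10000⌋=2016; principal=114091-2016=112075; balance=1061074-112075=948999
14. interest=⌊948999·19/10000⌋=1803; principal=114091-1803=112288; balance=948999-112288=836711
15. interest=⌊836711·19/10000⌋=1589; principal=114091-1589=112502; balance=836711-112502=724209
16. interest=⌊724209·19/10000⌋=1375; principal=114091-1375=112716; balance=724209-112716=611493
17. interest=⌊611493·19/10000⌋=1161; principal=114091-1161=112930; balance=611493-112930=498563
18. interest=⌊498563·19/10000⌋=947; principal=114091-947=113144; balance=498563-113144=385419
19. interest=⌊385419·19/10000⌋=732; principal=114091-732=113359; balance=385419-113359=272060
20. interest=⌊272060·19/10000⌋=516; principal=114091-516=113575; balance=272060-113575=158485
21. interest=⌊158485·19/10000⌋=301; principal=114091-301=113790; balance=158485-113790=44695
22. interest=⌊44695·19/10000⌋=84; principal=min(114091-84,44695)=44695; balance=44695-44695=0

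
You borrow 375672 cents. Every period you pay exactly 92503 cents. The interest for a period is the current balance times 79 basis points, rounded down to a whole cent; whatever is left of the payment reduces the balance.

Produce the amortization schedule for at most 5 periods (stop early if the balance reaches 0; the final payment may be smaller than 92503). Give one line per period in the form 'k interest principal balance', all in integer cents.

1. interest=⌊375672·79/10000⌋=2967; principal=92503-2967=89536; balance=375672-89536=286136
2. interest=⌊286136·79/10000⌋=2260; principal=92503-2260=90243; balance=286136-90243=195893
3. interest=⌊195893·79/10000⌋=1547; principal=92503-1547=90956; balance=195893-90956=104937
4. interest=⌊104937·79/10000⌋=829; principal=92503-829=91674; balance=104937-91674=13263
5. interest=⌊13263·79/10000⌋=104; principal=min(92503-104,13263)=13263; balance=13263-13263=0

1 2967 89536 286136
2 2260 90243 195893
3 1547 90956 104937
4 829 91674 13263
5 104 13263 0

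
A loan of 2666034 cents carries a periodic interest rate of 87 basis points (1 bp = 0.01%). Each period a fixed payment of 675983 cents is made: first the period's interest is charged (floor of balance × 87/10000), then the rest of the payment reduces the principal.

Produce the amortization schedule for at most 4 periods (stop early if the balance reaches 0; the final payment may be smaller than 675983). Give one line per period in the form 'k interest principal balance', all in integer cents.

1 23194 652789 2013245
2 17515 658468 1354777
3 11786 664197 690580
4 6008 669975 20605

1. interest=⌊2666034·87/10000⌋=23194; principal=675983-23194=652789; balance=2666034-652789=2013245
2. interest=⌊2013245·87/10000⌋=17515; principal=675983-17515=658468; balance=2013245-658468=1354777
3. interest=⌊1354777·87/10000⌋=11786; principal=675983-11786=664197; balance=1354777-664197=690580
4. interest=⌊690580·87/10000⌋=6008; principal=675983-6008=669975; balance=690580-669975=20605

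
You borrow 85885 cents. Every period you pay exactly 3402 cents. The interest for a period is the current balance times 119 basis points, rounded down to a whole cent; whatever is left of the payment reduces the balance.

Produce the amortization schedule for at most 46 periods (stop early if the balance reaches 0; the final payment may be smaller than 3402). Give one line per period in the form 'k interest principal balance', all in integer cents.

1. interest=⌊85885·119/10000⌋=1022; principal=3402-1022=2380; balance=85885-2380=83505
2. interest=⌊83505·119/10000⌋=993; principal=3402-993=2409; balance=83505-2409=81096
3. interest=⌊81096·119/10000⌋=965; principal=3402-965=2437; balance=81096-2437=78659
4. interest=⌊78659·119/10000⌋=936; principal=3402-936=2466; balance=78659-2466=76193
5. interest=⌊76193·119/10000⌋=906; principal=3402-906=2496; balance=76193-2496=73697
6. interest=⌊73697·119/10000⌋=876; principal=3402-876=2526; balance=73697-2526=71171
7. interest=⌊71171·119/10000⌋=846; principal=3402-846=2556; balance=71171-2556=68615
8. interest=⌊68615·119/10000⌋=816; principal=3402-816=2586; balance=68615-2586=66029
9. interest=⌊66029·119/10000⌋=785; principal=3402-785=2617; balance=66029-2617=63412
10. interest=⌊63412·119/10000⌋=754; principal=3402-754=2648; balance=63412-2648=60764
11. interest=⌊60764·119/10000⌋=723; principal=3402-723=2679; balance=60764-2679=58085
12. interest=⌊58085·119/10000⌋=691; principal=3402-691=2711; balance=58085-2711=55374
13. interest=⌊55374·119/10000⌋=658; principal=3402-658=2744; balance=55374-2744=52630
14. interest=⌊52630·119/10000⌋=626; principal=3402-626=2776; balance=52630-2776=49854
15. interest=⌊49854·119/10000⌋=593; principal=3402-593=2809; balance=49854-2809=47045
16. interest=⌊47045·119/10000⌋=559; principal=3402-559=2843; balance=47045-2843=44202
17. interest=⌊44202·119/10000⌋=526; principal=3402-526=2876; balance=44202-2876=41326
18. interest=⌊41326·119/10000⌋=491; principal=3402-491=2911; balance=41326-2911=38415
19. interest=⌊38415·119/10000⌋=457; principal=3402-457=2945; balance=38415-2945=35470
20. interest=⌊35470·119/10000⌋=422; principal=3402-422=2980; balance=35470-2980=32490
21. interest=⌊32490·119/10000⌋=386; principal=3402-386=3016; balance=32490-3016=29474
22. interest=⌊29474·119/10000⌋=350; principal=3402-350=3052; balance=29474-3052=26422
23. interest=⌊26422·119/10000⌋=314; principal=3402-314=3088; balance=26422-3088=23334
24. interest=⌊23334·119/10000⌋=277; principal=3402-277=3125; balance=23334-3125=20209
25. interest=⌊20209·119/10000⌋=240; principal=3402-240=3162; balance=20209-3162=17047
26. interest=⌊17047·119/10000⌋=202; principal=3402-202=3200; balance=17047-3200=13847
27. interest=⌊13847·119/10000⌋=164; principal=3402-164=3238; balance=13847-3238=10609
28. interest=⌊10609·119/10000⌋=126; principal=3402-126=3276; balance=10609-3276=7333
29. interest=⌊7333·119/10000⌋=87; principal=3402-87=3315; balance=7333-3315=4018
30. interest=⌊4018·119/10000⌋=47; principal=3402-47=3355; balance=4018-3355=663
31. interest=⌊663·119/10000⌋=7; principal=min(3402-7,663)=663; balance=663-663=0

1 1022 2380 83505
2 993 2409 81096
3 965 2437 78659
4 936 2466 76193
5 906 2496 73697
6 876 2526 71171
7 846 2556 68615
8 816 2586 66029
9 785 2617 63412
10 754 2648 60764
11 723 2679 58085
12 691 2711 55374
13 658 2744 52630
14 626 2776 49854
15 593 2809 47045
16 559 2843 44202
17 526 2876 41326
18 491 2911 38415
19 457 2945 35470
20 422 2980 32490
21 386 3016 29474
22 350 3052 26422
23 314 3088 23334
24 277 3125 20209
25 240 3162 17047
26 202 3200 13847
27 164 3238 10609
28 126 3276 7333
29 87 3315 4018
30 47 3355 663
31 7 663 0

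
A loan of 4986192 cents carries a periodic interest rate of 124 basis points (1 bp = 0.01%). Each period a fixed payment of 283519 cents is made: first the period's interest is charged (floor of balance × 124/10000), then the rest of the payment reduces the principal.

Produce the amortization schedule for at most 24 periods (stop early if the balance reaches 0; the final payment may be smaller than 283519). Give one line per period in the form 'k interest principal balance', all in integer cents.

1 61828 221691 4764501
2 59079 224440 4540061
3 56296 227223 4312838
4 53479 230040 4082798
5 50626 232893 3849905
6 47738 235781 3614124
7 44815 238704 3375420
8 41855 241664 3133756
9 38858 244661 2889095
10 35824 247695 2641400
11 32753 250766 2390634
12 29643 253876 2136758
13 26495 257024 1879734
14 23308 260211 1619523
15 20082 263437 1356086
16 16815 266704 1089382
17 13508 270011 819371
18 10160 273359 546012
19 6770 276749 269263
20 3338 269263 0

1. interest=⌊4986192·124/10000⌋=61828; principal=283519-61828=221691; balance=4986192-221691=4764501
2. interest=⌊4764501·124/10000⌋=59079; principal=283519-59079=224440; balance=4764501-224440=4540061
3. interest=⌊4540061·124/10000⌋=56296; principal=283519-56296=227223; balance=4540061-227223=4312838
4. interest=⌊4312838·124/10000⌋=53479; principal=283519-53479=230040; balance=4312838-230040=4082798
5. interest=⌊4082798·124/10000⌋=50626; principal=283519-50626=232893; balance=4082798-232893=3849905
6. interest=⌊3849905·124/10000⌋=47738; principal=283519-47738=235781; balance=3849905-235781=3614124
7. interest=⌊3614124·124/10000⌋=44815; principal=283519-44815=238704; balance=3614124-238704=3375420
8. interest=⌊3375420·124/10000⌋=41855; principal=283519-41855=241664; balance=3375420-241664=3133756
9. interest=⌊3133756·124/10000⌋=38858; principal=283519-38858=244661; balance=3133756-244661=2889095
10. interest=⌊2889095·124/10000⌋=35824; principal=283519-35824=247695; balance=2889095-247695=2641400
11. interest=⌊2641400·124/10000⌋=32753; principal=283519-32753=250766; balance=2641400-250766=2390634
12. interest=⌊2390634·124/10000⌋=29643; principal=283519-29643=253876; balance=2390634-253876=2136758
13. interest=⌊2136758·124/10000⌋=26495; principal=283519-26495=257024; balance=2136758-257024=1879734
14. interest=⌊1879734·124/10000⌋=23308; principal=283519-23308=260211; balance=1879734-260211=1619523
15. interest=⌊1619523·124/10000⌋=20082; principal=283519-20082=263437; balance=1619523-263437=1356086
16. interest=⌊1356086·124/10000⌋=16815; principal=283519-16815=266704; balance=1356086-266704=1089382
17. interest=⌊1089382·124/10000⌋=13508; principal=283519-13508=270011; balance=1089382-270011=819371
18. interest=⌊819371·124/10000⌋=10160; principal=283519-10160=273359; balance=819371-273359=546012
19. interest=⌊546012·124/10000⌋=6770; principal=283519-6770=276749; balance=546012-276749=269263
20. interest=⌊269263·124/10000⌋=3338; principal=min(283519-3338,269263)=269263; balance=269263-269263=0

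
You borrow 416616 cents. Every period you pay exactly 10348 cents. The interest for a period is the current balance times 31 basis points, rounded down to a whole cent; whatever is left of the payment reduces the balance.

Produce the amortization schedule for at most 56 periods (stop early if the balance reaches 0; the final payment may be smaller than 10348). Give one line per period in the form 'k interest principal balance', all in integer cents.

1 1291 9057 407559
2 1263 9085 398474
3 1235 9113 389361
4 1207 9141 380220
5 1178 9170 371050
6 1150 9198 361852
7 1121 9227 352625
8 1093 9255 343370
9 1064 9284 334086
10 1035 9313 324773
11 1006 9342 315431
12 977 9371 306060
13 948 9400 296660
14 919 9429 287231
15 890 9458 277773
16 861 9487 268286
17 831 9517 258769
18 802 9546 249223
19 772 9576 239647
20 742 9606 230041
21 713 9635 220406
22 683 9665 210741
23 653 9695 201046
24 623 9725 191321
25 593 9755 181566
26 562 9786 171780
27 532 9816 161964
28 502 9846 152118
29 471 9877 142241
30 440 9908 132333
31 410 9938 122395
32 379 9969 112426
33 348 10000 102426
34 317 10031 92395
35 286 10062 82333
36 255 10093 72240
37 223 10125 62115
38 192 10156 51959
39 161 10187 41772
40 129 10219 31553
41 97 10251 21302
42 66 10282 11020
43 34 10314 706
44 2 706 0

1. interest=⌊416616·31/10000⌋=1291; principal=10348-1291=9057; balance=416616-9057=407559
2. interest=⌊407559·31/10000⌋=1263; principal=10348-1263=9085; balance=407559-9085=398474
3. interest=⌊398474·31/10000⌋=1235; principal=10348-1235=9113; balance=398474-9113=389361
4. interest=⌊389361·31/10000⌋=1207; principal=10348-1207=9141; balance=389361-9141=380220
5. interest=⌊380220·31/10000⌋=1178; principal=10348-1178=9170; balance=380220-9170=371050
6. interest=⌊371050·31/10000⌋=1150; principal=10348-1150=9198; balance=371050-9198=361852
7. interest=⌊361852·31/10000⌋=1121; principal=10348-1121=9227; balance=361852-9227=352625
8. interest=⌊352625·31/10000⌋=1093; principal=10348-1093=9255; balance=352625-9255=343370
9. interest=⌊343370·31/10000⌋=1064; principal=10348-1064=9284; balance=343370-9284=334086
10. interest=⌊334086·31/10000⌋=1035; principal=10348-1035=9313; balance=334086-9313=324773
11. interest=⌊324773·31/10000⌋=1006; principal=10348-1006=9342; balance=324773-9342=315431
12. interest=⌊315431·31/10000⌋=977; principal=10348-977=9371; balance=315431-9371=306060
13. interest=⌊306060·31/10000⌋=948; principal=10348-948=9400; balance=306060-9400=296660
14. interest=⌊296660·31/10000⌋=919; principal=10348-919=9429; balance=296660-9429=287231
15. interest=⌊287231·31/10000⌋=890; principal=10348-890=9458; balance=287231-9458=277773
16. interest=⌊277773·31/10000⌋=861; principal=10348-861=9487; balance=277773-9487=268286
17. interest=⌊268286·31/10000⌋=831; principal=10348-831=9517; balance=268286-9517=258769
18. interest=⌊258769·31/10000⌋=802; principal=10348-802=9546; balance=258769-9546=249223
19. interest=⌊249223·31/10000⌋=772; principal=10348-772=9576; balance=249223-9576=239647
20. interest=⌊239647·31/10000⌋=742; principal=10348-742=9606; balance=239647-9606=230041
21. interest=⌊230041·31/10000⌋=713; principal=10348-713=9635; balance=230041-9635=220406
22. interest=⌊220406·31/10000⌋=683; principal=10348-683=9665; balance=220406-9665=210741
23. interest=⌊210741·31/10000⌋=653; principal=10348-653=9695; balance=210741-9695=201046
24. interest=⌊201046·31/10000⌋=623; principal=10348-623=9725; balance=201046-9725=191321
25. interest=⌊191321·31/10000⌋=593; principal=10348-593=9755; balance=191321-9755=181566
26. interest=⌊181566·31/10000⌋=562; principal=10348-562=9786; balance=181566-9786=171780
27. interest=⌊171780·31/10000⌋=532; principal=10348-532=9816; balance=171780-9816=161964
28. interest=⌊161964·31/10000⌋=502; principal=10348-502=9846; balance=161964-9846=152118
29. interest=⌊152118·31/10000⌋=471; principal=10348-471=9877; balance=152118-9877=142241
30. interest=⌊142241·31/10000⌋=440; principal=10348-440=9908; balance=142241-9908=132333
31. interest=⌊132333·31/10000⌋=410; principal=10348-410=9938; balance=132333-9938=122395
32. interest=⌊122395·31/10000⌋=379; principal=10348-379=9969; balance=122395-9969=112426
33. interest=⌊112426·31/10000⌋=348; principal=10348-348=10000; balance=112426-10000=102426
34. interest=⌊102426·31/10000⌋=317; principal=10348-317=10031; balance=102426-10031=92395
35. interest=⌊92395·31/10000⌋=286; principal=10348-286=10062; balance=92395-10062=82333
36. interest=⌊82333·31/10000⌋=255; principal=10348-255=10093; balance=82333-10093=72240
37. interest=⌊72240·31/10000⌋=223; principal=10348-223=10125; balance=72240-10125=62115
38. interest=⌊62115·31/10000⌋=192; principal=10348-192=10156; balance=62115-10156=51959
39. interest=⌊51959·31/10000⌋=161; principal=10348-161=10187; balance=51959-10187=41772
40. interest=⌊41772·31/10000⌋=129; principal=10348-129=10219; balance=41772-10219=31553
41. interest=⌊31553·31/10000⌋=97; principal=10348-97=10251; balance=31553-10251=21302
42. interest=⌊21302·31/10000⌋=66; principal=10348-66=10282; balance=21302-10282=11020
43. interest=⌊11020·31/10000⌋=34; principal=10348-34=10314; balance=11020-10314=706
44. interest=⌊706·31/10000⌋=2; principal=min(10348-2,706)=706; balance=706-706=0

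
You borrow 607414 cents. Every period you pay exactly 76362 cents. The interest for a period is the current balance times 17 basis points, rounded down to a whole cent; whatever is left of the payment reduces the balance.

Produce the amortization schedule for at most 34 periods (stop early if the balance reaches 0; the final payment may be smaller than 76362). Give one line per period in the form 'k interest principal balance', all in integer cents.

1. interest=⌊607414·17/10000⌋=1032; principal=76362-1032=75330; balance=607414-75330=532084
2. interest=⌊532084·17/10000⌋=904; principal=76362-904=75458; balance=532084-75458=456626
3. interest=⌊456626·17/10000⌋=776; principal=76362-776=75586; balance=456626-75586=381040
4. interest=⌊381040·17/10000⌋=647; principal=76362-647=75715; balance=381040-75715=305325
5. interest=⌊305325·17/10000⌋=519; principal=76362-519=75843; balance=305325-75843=229482
6. interest=⌊229482·17/10000⌋=390; principal=76362-390=75972; balance=229482-75972=153510
7. interest=⌊153510·17/10000⌋=260; principal=76362-260=76102; balance=153510-76102=77408
8. interest=⌊77408·17/10000⌋=131; principal=76362-131=76231; balance=77408-76231=1177
9. interest=⌊1177·17/10000⌋=2; principal=min(76362-2,1177)=1177; balance=1177-1177=0

1 1032 75330 532084
2 904 75458 456626
3 776 75586 381040
4 647 75715 305325
5 519 75843 229482
6 390 75972 153510
7 260 76102 77408
8 131 76231 1177
9 2 1177 0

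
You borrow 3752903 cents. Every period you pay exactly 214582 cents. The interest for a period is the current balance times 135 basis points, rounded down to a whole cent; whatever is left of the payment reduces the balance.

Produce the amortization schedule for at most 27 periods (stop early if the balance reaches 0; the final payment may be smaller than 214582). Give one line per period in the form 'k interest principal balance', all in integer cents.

1 50664 163918 3588985
2 48451 166131 3422854
3 46208 168374 3254480
4 43935 170647 3083833
5 41631 172951 2910882
6 39296 175286 2735596
7 36930 177652 2557944
8 34532 180050 2377894
9 32101 182481 2195413
10 29638 184944 2010469
11 27141 187441 1823028
12 24610 189972 1633056
13 22046 192536 1440520
14 19447 195135 1245385
15 16812 197770 1047615
16 14142 200440 847175
17 11436 203146 644029
18 8694 205888 438141
19 5914 208668 229473
20 3097 211485 17988
21 242 17988 0

1. interest=⌊3752903·135/10000⌋=50664; principal=214582-50664=163918; balance=3752903-163918=3588985
2. interest=⌊3588985·135/10000⌋=48451; principal=214582-48451=166131; balance=3588985-166131=3422854
3. interest=⌊3422854·135/10000⌋=46208; principal=214582-46208=168374; balance=3422854-168374=3254480
4. interest=⌊3254480·135/10000⌋=43935; principal=214582-43935=170647; balance=3254480-170647=3083833
5. interest=⌊3083833·135/10000⌋=41631; principal=214582-41631=172951; balance=3083833-172951=2910882
6. interest=⌊2910882·135/10000⌋=39296; principal=214582-39296=175286; balance=2910882-175286=2735596
7. interest=⌊2735596·135/10000⌋=36930; principal=214582-36930=177652; balance=2735596-177652=2557944
8. interest=⌊2557944·135/10000⌋=34532; principal=214582-34532=180050; balance=2557944-180050=2377894
9. interest=⌊2377894·135/10000⌋=32101; principal=214582-32101=182481; balance=2377894-182481=2195413
10. interest=⌊2195413·135/10000⌋=29638; principal=214582-29638=184944; balance=2195413-184944=2010469
11. interest=⌊2010469·135/10000⌋=27141; principal=214582-27141=187441; balance=2010469-187441=1823028
12. interest=⌊1823028·135/10000⌋=24610; principal=214582-24610=189972; balance=1823028-189972=1633056
13. interest=⌊1633056·135/10000⌋=22046; principal=214582-22046=192536; balance=1633056-192536=1440520
14. interest=⌊1440520·135/10000⌋=19447; principal=214582-19447=195135; balance=1440520-195135=1245385
15. interest=⌊1245385·135/10000⌋=16812; principal=214582-16812=197770; balance=1245385-197770=1047615
16. interest=⌊1047615·135/10000⌋=14142; principal=214582-14142=200440; balance=1047615-200440=847175
17. interest=⌊847175·135/10000⌋=11436; principal=214582-11436=203146; balance=847175-203146=644029
18. interest=⌊644029·135/10000⌋=8694; principal=214582-8694=205888; balance=644029-205888=438141
19. interest=⌊438141·135/10000⌋=5914; principal=214582-5914=208668; balance=438141-208668=229473
20. interest=⌊229473·135/10000⌋=3097; principal=214582-3097=211485; balance=229473-211485=17988
21. interest=⌊17988·135/10000⌋=242; principal=min(214582-242,17988)=17988; balance=17988-17988=0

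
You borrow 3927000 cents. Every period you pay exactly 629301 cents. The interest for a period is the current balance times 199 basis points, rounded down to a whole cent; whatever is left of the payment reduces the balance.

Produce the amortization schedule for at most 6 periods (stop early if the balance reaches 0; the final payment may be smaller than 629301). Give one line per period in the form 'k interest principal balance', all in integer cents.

1. interest=⌊3927000·199/10000⌋=78147; principal=629301-78147=551154; balance=3927000-551154=3375846
2. interest=⌊3375846·199/10000⌋=67179; principal=629301-67179=562122; balance=3375846-562122=2813724
3. interest=⌊2813724·199/10000⌋=55993; principal=629301-55993=573308; balance=2813724-573308=2240416
4. interest=⌊2240416·199/10000⌋=44584; principal=629301-44584=584717; balance=2240416-584717=1655699
5. interest=⌊1655699·199/10000⌋=32948; principal=629301-32948=596353; balance=1655699-596353=1059346
6. interest=⌊1059346·199/10000⌋=21080; principal=629301-21080=608221; balance=1059346-608221=451125

1 78147 551154 3375846
2 67179 562122 2813724
3 55993 573308 2240416
4 44584 584717 1655699
5 32948 596353 1059346
6 21080 608221 451125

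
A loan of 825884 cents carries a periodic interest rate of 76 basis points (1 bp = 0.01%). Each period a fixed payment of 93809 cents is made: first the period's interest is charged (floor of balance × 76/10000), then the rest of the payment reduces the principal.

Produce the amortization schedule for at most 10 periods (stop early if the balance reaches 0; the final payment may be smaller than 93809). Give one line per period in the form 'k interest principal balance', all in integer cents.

1. interest=⌊825884·76/10000⌋=6276; principal=93809-6276=87533; balance=825884-87533=738351
2. interest=⌊738351·76/10000⌋=5611; principal=93809-5611=88198; balance=738351-88198=650153
3. interest=⌊650153·76/10000⌋=4941; principal=93809-4941=88868; balance=650153-88868=561285
4. interest=⌊561285·76/10000⌋=4265; principal=93809-4265=89544; balance=561285-89544=471741
5. interest=⌊471741·76/10000⌋=3585; principal=93809-3585=90224; balance=471741-90224=381517
6. interest=⌊381517·76/10000⌋=2899; principal=93809-2899=90910; balance=381517-90910=290607
7. interest=⌊290607·76/10000⌋=2208; principal=93809-2208=91601; balance=290607-91601=199006
8. interest=⌊199006·76/10000⌋=1512; principal=93809-1512=92297; balance=199006-92297=106709
9. interest=⌊106709·76/10000⌋=810; principal=93809-810=92999; balance=106709-92999=13710
10. interest=⌊13710·76/10000⌋=104; principal=min(93809-104,13710)=13710; balance=13710-13710=0

1 6276 87533 738351
2 5611 88198 650153
3 4941 88868 561285
4 4265 89544 471741
5 3585 90224 381517
6 2899 90910 290607
7 2208 91601 199006
8 1512 92297 106709
9 810 92999 13710
10 104 13710 0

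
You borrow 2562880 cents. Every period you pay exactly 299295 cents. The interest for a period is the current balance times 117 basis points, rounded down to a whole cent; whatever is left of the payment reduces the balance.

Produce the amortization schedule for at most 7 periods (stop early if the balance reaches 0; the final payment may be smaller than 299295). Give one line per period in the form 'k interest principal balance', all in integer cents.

1 29985 269310 2293570
2 26834 272461 2021109
3 23646 275649 1745460
4 20421 278874 1466586
5 17159 282136 1184450
6 13858 285437 899013
7 10518 288777 610236

1. interest=⌊2562880·117/10000⌋=29985; principal=299295-29985=269310; balance=2562880-269310=2293570
2. interest=⌊2293570·117/10000⌋=26834; principal=299295-26834=272461; balance=2293570-272461=2021109
3. interest=⌊2021109·117/10000⌋=23646; principal=299295-23646=275649; balance=2021109-275649=1745460
4. interest=⌊1745460·117/10000⌋=20421; principal=299295-20421=278874; balance=1745460-278874=1466586
5. interest=⌊1466586·117/10000⌋=17159; principal=299295-17159=282136; balance=1466586-282136=1184450
6. interest=⌊1184450·117/10000⌋=13858; principal=299295-13858=285437; balance=1184450-285437=899013
7. interest=⌊899013·117/10000⌋=10518; principal=299295-10518=288777; balance=899013-288777=610236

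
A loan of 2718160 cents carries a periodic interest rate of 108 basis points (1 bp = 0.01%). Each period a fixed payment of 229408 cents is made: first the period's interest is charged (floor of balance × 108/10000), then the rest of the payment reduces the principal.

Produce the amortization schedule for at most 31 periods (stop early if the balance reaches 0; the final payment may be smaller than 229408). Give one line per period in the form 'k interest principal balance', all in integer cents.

1 29356 200052 2518108
2 27195 202213 2315895
3 25011 204397 2111498
4 22804 206604 1904894
5 20572 208836 1696058
6 18317 211091 1484967
7 16037 213371 1271596
8 13733 215675 1055921
9 11403 218005 837916
10 9049 220359 617557
11 6669 222739 394818
12 4264 225144 169674
13 1832 169674 0

1. interest=⌊2718160·108/10000⌋=29356; principal=229408-29356=200052; balance=2718160-200052=2518108
2. interest=⌊2518108·108/10000⌋=27195; principal=229408-27195=202213; balance=2518108-202213=2315895
3. interest=⌊2315895·108/10000⌋=25011; principal=229408-25011=204397; balance=2315895-204397=2111498
4. interest=⌊2111498·108/10000⌋=22804; principal=229408-22804=206604; balance=2111498-206604=1904894
5. interest=⌊1904894·108/10000⌋=20572; principal=229408-20572=208836; balance=1904894-208836=1696058
6. interest=⌊1696058·108/10000⌋=18317; principal=229408-18317=211091; balance=1696058-211091=1484967
7. interest=⌊1484967·108/10000⌋=16037; principal=229408-16037=213371; balance=1484967-213371=1271596
8. interest=⌊1271596·108/10000⌋=13733; principal=229408-13733=215675; balance=1271596-215675=1055921
9. interest=⌊1055921·108/10000⌋=11403; principal=229408-11403=218005; balance=1055921-218005=837916
10. interest=⌊837916·108/10000⌋=9049; principal=229408-9049=220359; balance=837916-220359=617557
11. interest=⌊617557·108/10000⌋=6669; principal=229408-6669=222739; balance=617557-222739=394818
12. interest=⌊394818·108/10000⌋=4264; principal=229408-4264=225144; balance=394818-225144=169674
13. interest=⌊169674·108/10000⌋=1832; principal=min(229408-1832,169674)=169674; balance=169674-169674=0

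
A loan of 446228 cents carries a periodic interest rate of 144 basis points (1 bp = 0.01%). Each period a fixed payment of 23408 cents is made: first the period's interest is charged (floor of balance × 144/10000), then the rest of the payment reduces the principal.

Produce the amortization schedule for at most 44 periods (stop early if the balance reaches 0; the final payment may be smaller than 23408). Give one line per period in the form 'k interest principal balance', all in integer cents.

1 6425 16983 429245
2 6181 17227 412018
3 5933 17475 394543
4 5681 17727 376816
5 5426 17982 358834
6 5167 18241 340593
7 4904 18504 322089
8 4638 18770 303319
9 4367 19041 284278
10 4093 19315 264963
11 3815 19593 245370
12 3533 19875 225495
13 3247 20161 205334
14 2956 20452 184882
15 2662 20746 164136
16 2363 21045 143091
17 2060 21348 121743
18 1753 21655 100088
19 1441 21967 78121
20 1124 22284 55837
21 804 22604 33233
22 478 22930 10303
23 148 10303 0

1. interest=⌊446228·144/10000⌋=6425; principal=23408-6425=16983; balance=446228-16983=429245
2. interest=⌊429245·144/10000⌋=6181; principal=23408-6181=17227; balance=429245-17227=412018
3. interest=⌊412018·144/10000⌋=5933; principal=23408-5933=17475; balance=412018-17475=394543
4. interest=⌊394543·144/10000⌋=5681; principal=23408-5681=17727; balance=394543-17727=376816
5. interest=⌊376816·144/10000⌋=5426; principal=23408-5426=17982; balance=376816-17982=358834
6. interest=⌊358834·144/10000⌋=5167; principal=23408-5167=18241; balance=358834-18241=340593
7. interest=⌊340593·144/10000⌋=4904; principal=23408-4904=18504; balance=340593-18504=322089
8. interest=⌊322089·144/10000⌋=4638; principal=23408-4638=18770; balance=322089-18770=303319
9. interest=⌊303319·144/10000⌋=4367; principal=23408-4367=19041; balance=303319-19041=284278
10. interest=⌊284278·144/10000⌋=4093; principal=23408-4093=19315; balance=284278-19315=264963
11. interest=⌊264963·144/10000⌋=3815; principal=23408-3815=19593; balance=264963-19593=245370
12. interest=⌊245370·144/10000⌋=3533; principal=23408-3533=19875; balance=245370-19875=225495
13. interest=⌊225495·144/10000⌋=3247; principal=23408-3247=20161; balance=225495-20161=205334
14. interest=⌊205334·144/10000⌋=2956; principal=23408-2956=20452; balance=205334-20452=184882
15. interest=⌊184882·144/10000⌋=2662; principal=23408-2662=20746; balance=184882-20746=164136
16. interest=⌊164136·144/10000⌋=2363; principal=23408-2363=21045; balance=164136-21045=143091
17. interest=⌊143091·144/10000⌋=2060; principal=23408-2060=21348; balance=143091-21348=121743
18. interest=⌊121743·144/10000⌋=1753; principal=23408-1753=21655; balance=121743-21655=100088
19. interest=⌊100088·144/10000⌋=1441; principal=23408-1441=21967; balance=100088-21967=78121
20. interest=⌊78121·144/10000⌋=1124; principal=23408-1124=22284; balance=78121-22284=55837
21. interest=⌊55837·144/10000⌋=804; principal=23408-804=22604; balance=55837-22604=33233
22. interest=⌊33233·144/10000⌋=478; principal=23408-478=22930; balance=33233-22930=10303
23. interest=⌊10303·144/10000⌋=148; principal=min(23408-148,10303)=10303; balance=10303-10303=0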